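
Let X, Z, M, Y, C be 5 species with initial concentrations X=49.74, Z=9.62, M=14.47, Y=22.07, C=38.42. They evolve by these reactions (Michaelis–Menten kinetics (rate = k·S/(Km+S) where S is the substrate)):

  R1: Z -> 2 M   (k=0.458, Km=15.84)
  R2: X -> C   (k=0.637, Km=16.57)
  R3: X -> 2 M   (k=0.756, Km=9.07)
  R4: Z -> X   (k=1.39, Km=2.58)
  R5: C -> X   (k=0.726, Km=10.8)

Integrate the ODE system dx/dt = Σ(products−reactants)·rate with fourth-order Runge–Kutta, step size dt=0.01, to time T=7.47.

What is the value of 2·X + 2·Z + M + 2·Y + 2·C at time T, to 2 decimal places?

Check how each reaction changes W = 2·X + 2·Z + M + 2·Y + 2·C (weight of products minus weight of reactants):
R1: Z -> 2 M: (1·2) − (2·1) = 2 − 2 = 0
R2: X -> C: (2·1) − (2·1) = 2 − 2 = 0
R3: X -> 2 M: (1·2) − (2·1) = 2 − 2 = 0
R4: Z -> X: (2·1) − (2·1) = 2 − 2 = 0
R5: C -> X: (2·1) − (2·1) = 2 − 2 = 0
Every reaction leaves W unchanged, so W is conserved and no simulation is needed: W(T) = W(0) = 2·49.74 + 2·9.62 + 14.47 + 2·22.07 + 2·38.42 = 254.17

Value at T = 254.17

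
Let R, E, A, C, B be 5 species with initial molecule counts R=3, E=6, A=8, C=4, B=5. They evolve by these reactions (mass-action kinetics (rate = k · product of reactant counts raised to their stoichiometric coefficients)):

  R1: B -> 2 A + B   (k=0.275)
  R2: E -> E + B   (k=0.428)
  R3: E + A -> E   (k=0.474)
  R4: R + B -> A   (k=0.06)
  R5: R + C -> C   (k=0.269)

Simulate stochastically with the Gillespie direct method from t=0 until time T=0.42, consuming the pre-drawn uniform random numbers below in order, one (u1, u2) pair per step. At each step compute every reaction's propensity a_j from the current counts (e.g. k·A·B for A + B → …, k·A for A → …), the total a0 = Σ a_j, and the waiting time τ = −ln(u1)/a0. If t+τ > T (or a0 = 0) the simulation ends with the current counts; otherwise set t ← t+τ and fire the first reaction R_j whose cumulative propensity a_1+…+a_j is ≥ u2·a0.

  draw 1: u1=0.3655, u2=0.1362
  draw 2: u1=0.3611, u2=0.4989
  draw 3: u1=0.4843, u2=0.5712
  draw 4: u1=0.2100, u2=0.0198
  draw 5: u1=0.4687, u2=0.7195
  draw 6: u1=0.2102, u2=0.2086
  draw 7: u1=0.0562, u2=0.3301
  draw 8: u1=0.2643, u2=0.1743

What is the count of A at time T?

A at T = 4

t=0.000: R=3 E=6 A=8 C=4 B=5
Draw 1: a1=1.375, a2=2.568, a3=22.752, a4=0.900, a5=3.228, a0=30.823; τ=−ln(0.3655)/30.823=0.033 → t=0.033; u2·a0=0.1362·30.823=4.198; a1+a2=3.943 < 4.198 ≤ a1+…+a3=26.695 → R3 fires; R=3 E=6 A=7 C=4 B=5
Draw 2: a1=1.375, a2=2.568, a3=19.908, a4=0.900, a5=3.228, a0=27.979; τ=−ln(0.3611)/27.979=0.036 → t=0.069; u2·a0=0.4989·27.979=13.959; a1+a2=3.943 < 13.959 ≤ a1+…+a3=23.851 → R3 fires; R=3 E=6 A=6 C=4 B=5
Draw 3: a1=1.375, a2=2.568, a3=17.064, a4=0.900, a5=3.228, a0=25.135; τ=−ln(0.4843)/25.135=0.029 → t=0.098; u2·a0=0.5712·25.135=14.357; a1+a2=3.943 < 14.357 ≤ a1+…+a3=21.007 → R3 fires; R=3 E=6 A=5 C=4 B=5
Draw 4: a1=1.375, a2=2.568, a3=14.220, a4=0.900, a5=3.228, a0=22.291; τ=−ln(0.2100)/22.291=0.070 → t=0.168; u2·a0=0.0198·22.291=0.441 ≤ a1=1.375 → R1 fires; R=3 E=6 A=7 C=4 B=5
Draw 5: a1=1.375, a2=2.568, a3=19.908, a4=0.900, a5=3.228, a0=27.979; τ=−ln(0.4687)/27.979=0.027 → t=0.195; u2·a0=0.7195·27.979=20.131; a1+a2=3.943 < 20.131 ≤ a1+…+a3=23.851 → R3 fires; R=3 E=6 A=6 C=4 B=5
Draw 6: a1=1.375, a2=2.568, a3=17.064, a4=0.900, a5=3.228, a0=25.135; τ=−ln(0.2102)/25.135=0.062 → t=0.257; u2·a0=0.2086·25.135=5.243; a1+a2=3.943 < 5.243 ≤ a1+…+a3=21.007 → R3 fires; R=3 E=6 A=5 C=4 B=5
Draw 7: a1=1.375, a2=2.568, a3=14.220, a4=0.900, a5=3.228, a0=22.291; τ=−ln(0.0562)/22.291=0.129 → t=0.386; u2·a0=0.3301·22.291=7.358; a1+a2=3.943 < 7.358 ≤ a1+…+a3=18.163 → R3 fires; R=3 E=6 A=4 C=4 B=5
Draw 8: a1=1.375, a2=2.568, a3=11.376, a4=0.900, a5=3.228, a0=19.447; τ=−ln(0.2643)/19.447=0.068 → t=0.455 > T=0.42: stop.
Read off A at T=0.42: 4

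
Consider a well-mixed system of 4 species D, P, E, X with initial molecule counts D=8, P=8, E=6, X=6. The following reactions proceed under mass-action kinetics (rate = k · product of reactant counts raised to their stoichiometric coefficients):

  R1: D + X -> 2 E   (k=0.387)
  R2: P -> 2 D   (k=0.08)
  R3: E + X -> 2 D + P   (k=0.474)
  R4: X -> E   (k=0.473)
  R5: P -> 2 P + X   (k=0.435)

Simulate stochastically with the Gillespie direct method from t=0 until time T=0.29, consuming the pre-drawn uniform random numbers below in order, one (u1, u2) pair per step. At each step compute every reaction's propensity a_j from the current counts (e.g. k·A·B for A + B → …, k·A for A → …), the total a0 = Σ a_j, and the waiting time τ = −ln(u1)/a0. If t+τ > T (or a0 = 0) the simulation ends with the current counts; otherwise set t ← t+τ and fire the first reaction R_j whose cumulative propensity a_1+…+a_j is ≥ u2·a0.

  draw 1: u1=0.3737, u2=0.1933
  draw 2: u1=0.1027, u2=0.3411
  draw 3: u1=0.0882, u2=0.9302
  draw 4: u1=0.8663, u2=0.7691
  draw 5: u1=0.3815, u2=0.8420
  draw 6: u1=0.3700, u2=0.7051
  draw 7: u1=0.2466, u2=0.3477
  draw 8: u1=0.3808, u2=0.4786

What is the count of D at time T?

t=0.000: D=8 P=8 E=6 X=6
Draw 1: a1=18.576, a2=0.640, a3=17.064, a4=2.838, a5=3.480, a0=42.598; τ=−ln(0.3737)/42.598=0.023 → t=0.023; u2·a0=0.1933·42.598=8.234 ≤ a1=18.576 → R1 fires; D=7 P=8 E=8 X=5
Draw 2: a1=13.545, a2=0.640, a3=18.960, a4=2.365, a5=3.480, a0=38.990; τ=−ln(0.1027)/38.990=0.058 → t=0.081; u2·a0=0.3411·38.990=13.299 ≤ a1=13.545 → R1 fires; D=6 P=8 E=10 X=4
Draw 3: a1=9.288, a2=0.640, a3=18.960, a4=1.892, a5=3.480, a0=34.260; τ=−ln(0.0882)/34.260=0.071 → t=0.152; u2·a0=0.9302·34.260=31.869; a1+…+a4=30.780 < 31.869 ≤ a1+…+a5=34.260 → R5 fires; D=6 P=9 E=10 X=5
Draw 4: a1=11.610, a2=0.720, a3=23.700, a4=2.365, a5=3.915, a0=42.310; τ=−ln(0.8663)/42.310=0.003 → t=0.156; u2·a0=0.7691·42.310=32.541; a1+a2=12.330 < 32.541 ≤ a1+…+a3=36.030 → R3 fires; D=8 P=10 E=9 X=4
Draw 5: a1=12.384, a2=0.800, a3=17.064, a4=1.892, a5=4.350, a0=36.490; τ=−ln(0.3815)/36.490=0.026 → t=0.182; u2·a0=0.8420·36.490=30.725; a1+…+a3=30.248 < 30.725 ≤ a1+…+a4=32.140 → R4 fires; D=8 P=10 E=10 X=3
Draw 6: a1=9.288, a2=0.800, a3=14.220, a4=1.419, a5=4.350, a0=30.077; τ=−ln(0.3700)/30.077=0.033 → t=0.215; u2·a0=0.7051·30.077=21.207; a1+a2=10.088 < 21.207 ≤ a1+…+a3=24.308 → R3 fires; D=10 P=11 E=9 X=2
Draw 7: a1=7.740, a2=0.880, a3=8.532, a4=0.946, a5=4.785, a0=22.883; τ=−ln(0.2466)/22.883=0.061 → t=0.276; u2·a0=0.3477·22.883=7.956; a1=7.740 < 7.956 ≤ a1+a2=8.620 → R2 fires; D=12 P=10 E=9 X=2
Draw 8: a1=9.288, a2=0.800, a3=8.532, a4=0.946, a5=4.350, a0=23.916; τ=−ln(0.3808)/23.916=0.040 → t=0.317 > T=0.29: stop.
Read off D at T=0.29: 12

D at T = 12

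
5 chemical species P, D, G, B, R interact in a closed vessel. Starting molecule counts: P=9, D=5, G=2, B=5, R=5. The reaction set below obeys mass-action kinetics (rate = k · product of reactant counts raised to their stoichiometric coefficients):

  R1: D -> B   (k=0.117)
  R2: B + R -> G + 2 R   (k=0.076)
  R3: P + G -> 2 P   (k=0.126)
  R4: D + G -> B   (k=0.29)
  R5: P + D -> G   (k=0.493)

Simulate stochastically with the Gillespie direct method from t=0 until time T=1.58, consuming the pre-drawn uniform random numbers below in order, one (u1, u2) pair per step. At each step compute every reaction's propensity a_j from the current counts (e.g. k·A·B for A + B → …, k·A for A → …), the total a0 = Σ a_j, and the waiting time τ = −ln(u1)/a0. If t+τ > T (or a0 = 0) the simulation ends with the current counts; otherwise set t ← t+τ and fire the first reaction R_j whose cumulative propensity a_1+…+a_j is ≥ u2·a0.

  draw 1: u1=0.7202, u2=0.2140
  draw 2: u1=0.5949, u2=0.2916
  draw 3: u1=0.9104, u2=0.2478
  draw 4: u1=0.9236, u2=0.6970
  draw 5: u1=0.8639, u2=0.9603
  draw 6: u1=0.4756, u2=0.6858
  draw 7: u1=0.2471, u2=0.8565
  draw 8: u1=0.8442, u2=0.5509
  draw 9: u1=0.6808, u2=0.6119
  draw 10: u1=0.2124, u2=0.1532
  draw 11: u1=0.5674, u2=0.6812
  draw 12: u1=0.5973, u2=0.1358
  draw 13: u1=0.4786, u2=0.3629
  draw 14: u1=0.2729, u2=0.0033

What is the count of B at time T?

B at T = 3

t=0.000: P=9 D=5 G=2 B=5 R=5
Draw 1: a1=0.585, a2=1.900, a3=2.268, a4=2.900, a5=22.185, a0=29.838; τ=−ln(0.7202)/29.838=0.011 → t=0.011; u2·a0=0.2140·29.838=6.385; a1+…+a3=4.753 < 6.385 ≤ a1+…+a4=7.653 → R4 fires; P=9 D=4 G=1 B=6 R=5
Draw 2: a1=0.468, a2=2.280, a3=1.134, a4=1.160, a5=17.748, a0=22.790; τ=−ln(0.5949)/22.790=0.023 → t=0.034; u2·a0=0.2916·22.790=6.646; a1+…+a4=5.042 < 6.646 ≤ a1+…+a5=22.790 → R5 fires; P=8 D=3 G=2 B=6 R=5
Draw 3: a1=0.351, a2=2.280, a3=2.016, a4=1.740, a5=11.832, a0=18.219; τ=−ln(0.9104)/18.219=0.005 → t=0.039; u2·a0=0.2478·18.219=4.515; a1+a2=2.631 < 4.515 ≤ a1+…+a3=4.647 → R3 fires; P=9 D=3 G=1 B=6 R=5
Draw 4: a1=0.351, a2=2.280, a3=1.134, a4=0.870, a5=13.311, a0=17.946; τ=−ln(0.9236)/17.946=0.004 → t=0.043; u2·a0=0.6970·17.946=12.508; a1+…+a4=4.635 < 12.508 ≤ a1+…+a5=17.946 → R5 fires; P=8 D=2 G=2 B=6 R=5
Draw 5: a1=0.234, a2=2.280, a3=2.016, a4=1.160, a5=7.888, a0=13.578; τ=−ln(0.8639)/13.578=0.011 → t=0.054; u2·a0=0.9603·13.578=13.039; a1+…+a4=5.690 < 13.039 ≤ a1+…+a5=13.578 → R5 fires; P=7 D=1 G=3 B=6 R=5
Draw 6: a1=0.117, a2=2.280, a3=2.646, a4=0.870, a5=3.451, a0=9.364; τ=−ln(0.4756)/9.364=0.079 → t=0.134; u2·a0=0.6858·9.364=6.422; a1+…+a4=5.913 < 6.422 ≤ a1+…+a5=9.364 → R5 fires; P=6 D=0 G=4 B=6 R=5
Draw 7: a1=0.000, a2=2.280, a3=3.024, a4=0.000, a5=0.000, a0=5.304; τ=−ln(0.2471)/5.304=0.264 → t=0.397; u2·a0=0.8565·5.304=4.543; a1+a2=2.280 < 4.543 ≤ a1+…+a3=5.304 → R3 fires; P=7 D=0 G=3 B=6 R=5
Draw 8: a1=0.000, a2=2.280, a3=2.646, a4=0.000, a5=0.000, a0=4.926; τ=−ln(0.8442)/4.926=0.034 → t=0.431; u2·a0=0.5509·4.926=2.714; a1+a2=2.280 < 2.714 ≤ a1+…+a3=4.926 → R3 fires; P=8 D=0 G=2 B=6 R=5
Draw 9: a1=0.000, a2=2.280, a3=2.016, a4=0.000, a5=0.000, a0=4.296; τ=−ln(0.6808)/4.296=0.089 → t=0.521; u2·a0=0.6119·4.296=2.629; a1+a2=2.280 < 2.629 ≤ a1+…+a3=4.296 → R3 fires; P=9 D=0 G=1 B=6 R=5
Draw 10: a1=0.000, a2=2.280, a3=1.134, a4=0.000, a5=0.000, a0=3.414; τ=−ln(0.2124)/3.414=0.454 → t=0.975; u2·a0=0.1532·3.414=0.523; a1=0.000 < 0.523 ≤ a1+a2=2.280 → R2 fires; P=9 D=0 G=2 B=5 R=6
Draw 11: a1=0.000, a2=2.280, a3=2.268, a4=0.000, a5=0.000, a0=4.548; τ=−ln(0.5674)/4.548=0.125 → t=1.099; u2·a0=0.6812·4.548=3.098; a1+a2=2.280 < 3.098 ≤ a1+…+a3=4.548 → R3 fires; P=10 D=0 G=1 B=5 R=6
Draw 12: a1=0.000, a2=2.280, a3=1.260, a4=0.000, a5=0.000, a0=3.540; τ=−ln(0.5973)/3.540=0.146 → t=1.245; u2·a0=0.1358·3.540=0.481; a1=0.000 < 0.481 ≤ a1+a2=2.280 → R2 fires; P=10 D=0 G=2 B=4 R=7
Draw 13: a1=0.000, a2=2.128, a3=2.520, a4=0.000, a5=0.000, a0=4.648; τ=−ln(0.4786)/4.648=0.159 → t=1.403; u2·a0=0.3629·4.648=1.687; a1=0.000 < 1.687 ≤ a1+a2=2.128 → R2 fires; P=10 D=0 G=3 B=3 R=8
Draw 14: a1=0.000, a2=1.824, a3=3.780, a4=0.000, a5=0.000, a0=5.604; τ=−ln(0.2729)/5.604=0.232 → t=1.635 > T=1.58: stop.
Read off B at T=1.58: 3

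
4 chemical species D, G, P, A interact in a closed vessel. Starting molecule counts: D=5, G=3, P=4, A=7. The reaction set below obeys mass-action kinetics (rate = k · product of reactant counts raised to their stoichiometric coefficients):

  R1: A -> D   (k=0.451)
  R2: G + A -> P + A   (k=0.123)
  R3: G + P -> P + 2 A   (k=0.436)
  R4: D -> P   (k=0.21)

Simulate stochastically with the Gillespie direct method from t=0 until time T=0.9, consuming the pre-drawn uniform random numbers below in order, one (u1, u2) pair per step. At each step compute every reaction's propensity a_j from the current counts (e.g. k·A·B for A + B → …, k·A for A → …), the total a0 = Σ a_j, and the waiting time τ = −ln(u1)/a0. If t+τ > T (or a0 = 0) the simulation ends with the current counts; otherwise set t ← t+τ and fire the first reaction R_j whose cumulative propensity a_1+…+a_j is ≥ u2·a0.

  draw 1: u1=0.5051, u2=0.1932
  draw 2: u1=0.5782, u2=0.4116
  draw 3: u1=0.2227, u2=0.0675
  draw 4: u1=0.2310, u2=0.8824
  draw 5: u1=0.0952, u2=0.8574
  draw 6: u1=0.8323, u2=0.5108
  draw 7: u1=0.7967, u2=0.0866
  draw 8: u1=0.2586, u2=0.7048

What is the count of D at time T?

D at T = 7

t=0.000: D=5 G=3 P=4 A=7
Draw 1: a1=3.157, a2=2.583, a3=5.232, a4=1.050, a0=12.022; τ=−ln(0.5051)/12.022=0.057 → t=0.057; u2·a0=0.1932·12.022=2.323 ≤ a1=3.157 → R1 fires; D=6 G=3 P=4 A=6
Draw 2: a1=2.706, a2=2.214, a3=5.232, a4=1.260, a0=11.412; τ=−ln(0.5782)/11.412=0.048 → t=0.105; u2·a0=0.4116·11.412=4.697; a1=2.706 < 4.697 ≤ a1+a2=4.920 → R2 fires; D=6 G=2 P=5 A=6
Draw 3: a1=2.706, a2=1.476, a3=4.360, a4=1.260, a0=9.802; τ=−ln(0.2227)/9.802=0.153 → t=0.258; u2·a0=0.0675·9.802=0.662 ≤ a1=2.706 → R1 fires; D=7 G=2 P=5 A=5
Draw 4: a1=2.255, a2=1.230, a3=4.360, a4=1.470, a0=9.315; τ=−ln(0.2310)/9.315=0.157 → t=0.415; u2·a0=0.8824·9.315=8.220; a1+…+a3=7.845 < 8.220 ≤ a1+…+a4=9.315 → R4 fires; D=6 G=2 P=6 A=5
Draw 5: a1=2.255, a2=1.230, a3=5.232, a4=1.260, a0=9.977; τ=−ln(0.0952)/9.977=0.236 → t=0.651; u2·a0=0.8574·9.977=8.554; a1+a2=3.485 < 8.554 ≤ a1+…+a3=8.717 → R3 fires; D=6 G=1 P=6 A=7
Draw 6: a1=3.157, a2=0.861, a3=2.616, a4=1.260, a0=7.894; τ=−ln(0.8323)/7.894=0.023 → t=0.674; u2·a0=0.5108·7.894=4.032; a1+a2=4.018 < 4.032 ≤ a1+…+a3=6.634 → R3 fires; D=6 G=0 P=6 A=9
Draw 7: a1=4.059, a2=0.000, a3=0.000, a4=1.260, a0=5.319; τ=−ln(0.7967)/5.319=0.043 → t=0.717; u2·a0=0.0866·5.319=0.461 ≤ a1=4.059 → R1 fires; D=7 G=0 P=6 A=8
Draw 8: a1=3.608, a2=0.000, a3=0.000, a4=1.470, a0=5.078; τ=−ln(0.2586)/5.078=0.266 → t=0.983 > T=0.9: stop.
Read off D at T=0.9: 7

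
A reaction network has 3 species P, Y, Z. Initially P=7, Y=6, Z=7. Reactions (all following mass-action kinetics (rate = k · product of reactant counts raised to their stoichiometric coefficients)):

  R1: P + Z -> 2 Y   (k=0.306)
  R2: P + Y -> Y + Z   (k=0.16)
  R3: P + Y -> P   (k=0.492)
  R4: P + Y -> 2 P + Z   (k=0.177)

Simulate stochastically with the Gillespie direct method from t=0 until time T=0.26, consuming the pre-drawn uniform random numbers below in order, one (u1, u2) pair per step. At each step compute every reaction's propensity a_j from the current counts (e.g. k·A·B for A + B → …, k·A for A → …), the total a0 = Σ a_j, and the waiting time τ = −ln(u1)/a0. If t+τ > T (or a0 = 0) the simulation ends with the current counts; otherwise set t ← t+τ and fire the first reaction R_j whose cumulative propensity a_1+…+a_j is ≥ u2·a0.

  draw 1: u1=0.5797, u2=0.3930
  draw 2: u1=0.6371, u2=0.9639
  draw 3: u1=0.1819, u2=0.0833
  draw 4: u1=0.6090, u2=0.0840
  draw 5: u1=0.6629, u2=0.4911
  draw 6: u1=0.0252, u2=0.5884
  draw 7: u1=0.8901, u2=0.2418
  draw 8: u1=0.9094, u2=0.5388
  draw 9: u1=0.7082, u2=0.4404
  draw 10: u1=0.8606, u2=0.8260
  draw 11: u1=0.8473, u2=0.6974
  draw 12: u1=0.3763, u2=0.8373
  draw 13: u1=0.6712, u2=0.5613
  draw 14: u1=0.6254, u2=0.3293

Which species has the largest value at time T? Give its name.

t=0.000: P=7 Y=6 Z=7
Draw 1: a1=14.994, a2=6.720, a3=20.664, a4=7.434, a0=49.812; τ=−ln(0.5797)/49.812=0.011 → t=0.011; u2·a0=0.3930·49.812=19.576; a1=14.994 < 19.576 ≤ a1+a2=21.714 → R2 fires; P=6 Y=6 Z=8
Draw 2: a1=14.688, a2=5.760, a3=17.712, a4=6.372, a0=44.532; τ=−ln(0.6371)/44.532=0.010 → t=0.021; u2·a0=0.9639·44.532=42.924; a1+…+a3=38.160 < 42.924 ≤ a1+…+a4=44.532 → R4 fires; P=7 Y=5 Z=9
Draw 3: a1=19.278, a2=5.600, a3=17.220, a4=6.195, a0=48.293; τ=−ln(0.1819)/48.293=0.035 → t=0.056; u2·a0=0.0833·48.293=4.023 ≤ a1=19.278 → R1 fires; P=6 Y=7 Z=8
Draw 4: a1=14.688, a2=6.720, a3=20.664, a4=7.434, a0=49.506; τ=−ln(0.6090)/49.506=0.010 → t=0.066; u2·a0=0.0840·49.506=4.159 ≤ a1=14.688 → R1 fires; P=5 Y=9 Z=7
Draw 5: a1=10.710, a2=7.200, a3=22.140, a4=7.965, a0=48.015; τ=−ln(0.6629)/48.015=0.009 → t=0.075; u2·a0=0.4911·48.015=23.580; a1+a2=17.910 < 23.580 ≤ a1+…+a3=40.050 → R3 fires; P=5 Y=8 Z=7
Draw 6: a1=10.710, a2=6.400, a3=19.680, a4=7.080, a0=43.870; τ=−ln(0.0252)/43.870=0.084 → t=0.159; u2·a0=0.5884·43.870=25.813; a1+a2=17.110 < 25.813 ≤ a1+…+a3=36.790 → R3 fires; P=5 Y=7 Z=7
Draw 7: a1=10.710, a2=5.600, a3=17.220, a4=6.195, a0=39.725; τ=−ln(0.8901)/39.725=0.003 → t=0.162; u2·a0=0.2418·39.725=9.606 ≤ a1=10.710 → R1 fires; P=4 Y=9 Z=6
Draw 8: a1=7.344, a2=5.760, a3=17.712, a4=6.372, a0=37.188; τ=−ln(0.9094)/37.188=0.003 → t=0.164; u2·a0=0.5388·37.188=20.037; a1+a2=13.104 < 20.037 ≤ a1+…+a3=30.816 → R3 fires; P=4 Y=8 Z=6
Draw 9: a1=7.344, a2=5.120, a3=15.744, a4=5.664, a0=33.872; τ=−ln(0.7082)/33.872=0.010 → t=0.175; u2·a0=0.4404·33.872=14.917; a1+a2=12.464 < 14.917 ≤ a1+…+a3=28.208 → R3 fires; P=4 Y=7 Z=6
Draw 10: a1=7.344, a2=4.480, a3=13.776, a4=4.956, a0=30.556; τ=−ln(0.8606)/30.556=0.005 → t=0.179; u2·a0=0.8260·30.556=25.239; a1+a2=11.824 < 25.239 ≤ a1+…+a3=25.600 → R3 fires; P=4 Y=6 Z=6
Draw 11: a1=7.344, a2=3.840, a3=11.808, a4=4.248, a0=27.240; τ=−ln(0.8473)/27.240=0.006 → t=0.186; u2·a0=0.6974·27.240=18.997; a1+a2=11.184 < 18.997 ≤ a1+…+a3=22.992 → R3 fires; P=4 Y=5 Z=6
Draw 12: a1=7.344, a2=3.200, a3=9.840, a4=3.540, a0=23.924; τ=−ln(0.3763)/23.924=0.041 → t=0.226; u2·a0=0.8373·23.924=20.032; a1+a2=10.544 < 20.032 ≤ a1+…+a3=20.384 → R3 fires; P=4 Y=4 Z=6
Draw 13: a1=7.344, a2=2.560, a3=7.872, a4=2.832, a0=20.608; τ=−ln(0.6712)/20.608=0.019 → t=0.246; u2·a0=0.5613·20.608=11.567; a1+a2=9.904 < 11.567 ≤ a1+…+a3=17.776 → R3 fires; P=4 Y=3 Z=6
Draw 14: a1=7.344, a2=1.920, a3=5.904, a4=2.124, a0=17.292; τ=−ln(0.6254)/17.292=0.027 → t=0.273 > T=0.26: stop.
At T=0.26: P=4 Y=3 Z=6; the largest is Z.

Dominant species at T: Z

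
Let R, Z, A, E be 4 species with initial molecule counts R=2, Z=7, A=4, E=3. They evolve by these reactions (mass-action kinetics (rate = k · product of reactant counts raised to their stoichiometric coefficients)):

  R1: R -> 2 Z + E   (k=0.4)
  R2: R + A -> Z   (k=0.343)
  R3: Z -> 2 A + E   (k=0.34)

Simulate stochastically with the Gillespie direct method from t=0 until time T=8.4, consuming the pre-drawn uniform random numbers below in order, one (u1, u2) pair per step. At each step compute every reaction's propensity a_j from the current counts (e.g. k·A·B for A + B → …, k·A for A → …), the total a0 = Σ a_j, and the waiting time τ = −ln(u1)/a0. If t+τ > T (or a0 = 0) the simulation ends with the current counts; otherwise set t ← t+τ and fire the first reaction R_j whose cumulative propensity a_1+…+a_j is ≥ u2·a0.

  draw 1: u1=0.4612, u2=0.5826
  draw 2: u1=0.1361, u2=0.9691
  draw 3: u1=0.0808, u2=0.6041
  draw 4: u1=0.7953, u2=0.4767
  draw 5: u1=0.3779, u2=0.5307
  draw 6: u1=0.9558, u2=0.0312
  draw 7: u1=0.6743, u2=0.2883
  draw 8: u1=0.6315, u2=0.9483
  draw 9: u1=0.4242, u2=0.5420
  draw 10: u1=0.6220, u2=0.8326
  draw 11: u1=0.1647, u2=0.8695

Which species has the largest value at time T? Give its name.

t=0.000: R=2 Z=7 A=4 E=3
Draw 1: a1=0.800, a2=2.744, a3=2.380, a0=5.924; τ=−ln(0.4612)/5.924=0.131 → t=0.131; u2·a0=0.5826·5.924=3.451; a1=0.800 < 3.451 ≤ a1+a2=3.544 → R2 fires; R=1 Z=8 A=3 E=3
Draw 2: a1=0.400, a2=1.029, a3=2.720, a0=4.149; τ=−ln(0.1361)/4.149=0.481 → t=0.611; u2·a0=0.9691·4.149=4.021; a1+a2=1.429 < 4.021 ≤ a1+…+a3=4.149 → R3 fires; R=1 Z=7 A=5 E=4
Draw 3: a1=0.400, a2=1.715, a3=2.380, a0=4.495; τ=−ln(0.0808)/4.495=0.560 → t=1.171; u2·a0=0.6041·4.495=2.715; a1+a2=2.115 < 2.715 ≤ a1+…+a3=4.495 → R3 fires; R=1 Z=6 A=7 E=5
Draw 4: a1=0.400, a2=2.401, a3=2.040, a0=4.841; τ=−ln(0.7953)/4.841=0.047 → t=1.218; u2·a0=0.4767·4.841=2.308; a1=0.400 < 2.308 ≤ a1+a2=2.801 → R2 fires; R=0 Z=7 A=6 E=5
Draw 5: a1=0.000, a2=0.000, a3=2.380, a0=2.380; τ=−ln(0.3779)/2.380=0.409 → t=1.627; u2·a0=0.5307·2.380=1.263; a1+a2=0.000 < 1.263 ≤ a1+…+a3=2.380 → R3 fires; R=0 Z=6 A=8 E=6
Draw 6: a1=0.000, a2=0.000, a3=2.040, a0=2.040; τ=−ln(0.9558)/2.040=0.022 → t=1.649; u2·a0=0.0312·2.040=0.064; a1+a2=0.000 < 0.064 ≤ a1+…+a3=2.040 → R3 fires; R=0 Z=5 A=10 E=7
Draw 7: a1=0.000, a2=0.000, a3=1.700, a0=1.700; τ=−ln(0.6743)/1.700=0.232 → t=1.881; u2·a0=0.2883·1.700=0.490; a1+a2=0.000 < 0.490 ≤ a1+…+a3=1.700 → R3 fires; R=0 Z=4 A=12 E=8
Draw 8: a1=0.000, a2=0.000, a3=1.360, a0=1.360; τ=−ln(0.6315)/1.360=0.338 → t=2.219; u2·a0=0.9483·1.360=1.290; a1+a2=0.000 < 1.290 ≤ a1+…+a3=1.360 → R3 fires; R=0 Z=3 A=14 E=9
Draw 9: a1=0.000, a2=0.000, a3=1.020, a0=1.020; τ=−ln(0.4242)/1.020=0.841 → t=3.060; u2·a0=0.5420·1.020=0.553; a1+a2=0.000 < 0.553 ≤ a1+…+a3=1.020 → R3 fires; R=0 Z=2 A=16 E=10
Draw 10: a1=0.000, a2=0.000, a3=0.680, a0=0.680; τ=−ln(0.6220)/0.680=0.698 → t=3.758; u2·a0=0.8326·0.680=0.566; a1+a2=0.000 < 0.566 ≤ a1+…+a3=0.680 → R3 fires; R=0 Z=1 A=18 E=11
Draw 11: a1=0.000, a2=0.000, a3=0.340, a0=0.340; τ=−ln(0.1647)/0.340=5.305 → t=9.063 > T=8.4: stop.
At T=8.4: R=0 Z=1 A=18 E=11; the largest is A.

Dominant species at T: A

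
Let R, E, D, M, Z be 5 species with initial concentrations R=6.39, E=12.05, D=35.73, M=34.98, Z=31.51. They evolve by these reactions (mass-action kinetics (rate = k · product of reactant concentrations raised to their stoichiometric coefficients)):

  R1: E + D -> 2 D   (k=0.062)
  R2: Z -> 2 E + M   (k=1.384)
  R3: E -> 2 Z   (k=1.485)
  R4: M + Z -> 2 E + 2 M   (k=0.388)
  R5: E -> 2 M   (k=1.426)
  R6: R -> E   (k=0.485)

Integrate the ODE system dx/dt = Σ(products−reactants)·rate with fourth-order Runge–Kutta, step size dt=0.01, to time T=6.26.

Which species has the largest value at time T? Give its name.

RK4 with dt=0.01: 626 steps to T=6.26. Trajectory (selected grid times):
t=0.00: R=6.39 E=12.05 D=35.73 M=34.98 Z=31.51
t=0.70: R=4.55 E=4.94 D=188.61 M=222.53 Z=0.18
t=1.39: R=3.26 E=0.20 D=197.17 M=226.88 Z=0.01
t=2.09: R=2.32 E=0.13 D=198.51 M=227.52 Z=0.00
t=2.78: R=1.66 E=0.09 D=199.44 M=227.96 Z=0.00
t=3.48: R=1.18 E=0.06 D=200.11 M=228.27 Z=0.00
t=4.17: R=0.85 E=0.05 D=200.58 M=228.49 Z=0.00
t=4.87: R=0.60 E=0.03 D=200.92 M=228.65 Z=0.00
t=5.56: R=0.43 E=0.02 D=201.16 M=228.76 Z=0.00
t=6.26: R=0.31 E=0.02 D=201.33 M=228.85 Z=0.00
At T=6.26: R=0.31 E=0.02 D=201.33 M=228.85 Z=0.00; the largest is M.

Dominant species at T: M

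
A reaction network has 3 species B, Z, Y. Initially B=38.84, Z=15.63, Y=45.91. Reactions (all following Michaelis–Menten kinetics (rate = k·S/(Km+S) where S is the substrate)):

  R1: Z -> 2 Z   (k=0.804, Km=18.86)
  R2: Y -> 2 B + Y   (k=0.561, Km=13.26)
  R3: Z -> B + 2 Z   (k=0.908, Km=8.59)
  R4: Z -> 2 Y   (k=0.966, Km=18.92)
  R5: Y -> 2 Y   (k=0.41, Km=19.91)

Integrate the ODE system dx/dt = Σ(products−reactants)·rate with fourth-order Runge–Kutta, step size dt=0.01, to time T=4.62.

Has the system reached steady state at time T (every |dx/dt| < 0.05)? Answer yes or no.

Steady state at T: no

RK4 with dt=0.01: 462 steps to T=4.62. Trajectory (selected grid times):
t=0.00: B=38.84 Z=15.63 Y=45.91
t=0.51: B=39.58 Z=15.89 Y=46.50
t=1.03: B=40.35 Z=16.16 Y=47.11
t=1.54: B=41.10 Z=16.43 Y=47.72
t=2.05: B=41.85 Z=16.69 Y=48.33
t=2.57: B=42.62 Z=16.97 Y=48.95
t=3.08: B=43.38 Z=17.24 Y=49.57
t=3.59: B=44.14 Z=17.51 Y=50.19
t=4.11: B=44.92 Z=17.78 Y=50.82
t=4.62: B=45.69 Z=18.06 Y=51.45
Rates at T: R1=0.3933, R2=0.4461, R3=0.6153, R4=0.4717, R5=0.2956
dx/dt at T (Σ net stoichiometry × rate): B=+1.5074, Z=+0.5368, Y=+1.2391
Largest |dx/dt| is |+1.5074| (B) ≥ 0.05 → not steady.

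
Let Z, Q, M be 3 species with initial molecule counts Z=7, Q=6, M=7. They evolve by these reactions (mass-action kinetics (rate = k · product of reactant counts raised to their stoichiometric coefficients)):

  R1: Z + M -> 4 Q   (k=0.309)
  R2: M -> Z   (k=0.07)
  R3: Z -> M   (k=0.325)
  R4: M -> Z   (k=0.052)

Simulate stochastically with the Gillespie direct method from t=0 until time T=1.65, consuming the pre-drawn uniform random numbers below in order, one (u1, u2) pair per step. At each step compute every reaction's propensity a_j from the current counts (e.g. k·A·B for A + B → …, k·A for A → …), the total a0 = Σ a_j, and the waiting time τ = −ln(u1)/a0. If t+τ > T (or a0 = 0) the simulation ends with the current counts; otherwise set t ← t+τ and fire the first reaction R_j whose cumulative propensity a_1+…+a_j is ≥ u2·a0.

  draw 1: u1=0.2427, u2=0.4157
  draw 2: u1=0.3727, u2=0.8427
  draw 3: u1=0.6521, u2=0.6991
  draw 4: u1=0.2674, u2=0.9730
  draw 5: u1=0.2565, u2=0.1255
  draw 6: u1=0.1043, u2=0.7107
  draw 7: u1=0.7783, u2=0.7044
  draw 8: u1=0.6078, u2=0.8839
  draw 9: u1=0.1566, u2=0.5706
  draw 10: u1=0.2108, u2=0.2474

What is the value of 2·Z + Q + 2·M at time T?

Check how each reaction changes W = 2·Z + Q + 2·M (weight of products minus weight of reactants):
R1: Z + M -> 4 Q: (1·4) − (2·1 + 2·1) = 4 − 4 = 0
R2: M -> Z: (2·1) − (2·1) = 2 − 2 = 0
R3: Z -> M: (2·1) − (2·1) = 2 − 2 = 0
R4: M -> Z: (2·1) − (2·1) = 2 − 2 = 0
Every reaction leaves W unchanged, so W is conserved and no simulation is needed: W(T) = W(0) = 2·7 + 6 + 2·7 = 34

Value at T = 34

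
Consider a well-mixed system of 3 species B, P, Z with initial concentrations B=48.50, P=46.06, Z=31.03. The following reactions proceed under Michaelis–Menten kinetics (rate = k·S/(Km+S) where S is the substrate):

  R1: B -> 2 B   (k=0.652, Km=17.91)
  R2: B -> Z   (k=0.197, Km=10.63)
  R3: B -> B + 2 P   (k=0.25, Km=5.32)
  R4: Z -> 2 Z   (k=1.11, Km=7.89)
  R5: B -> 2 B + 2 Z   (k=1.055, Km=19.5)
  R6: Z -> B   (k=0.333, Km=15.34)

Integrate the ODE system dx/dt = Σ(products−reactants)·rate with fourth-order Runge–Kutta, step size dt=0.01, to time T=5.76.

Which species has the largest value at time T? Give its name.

RK4 with dt=0.01: 576 steps to T=5.76. Trajectory (selected grid times):
t=0.00: B=48.50 P=46.06 Z=31.03
t=0.64: B=49.33 P=46.35 Z=32.52
t=1.28: B=50.16 P=46.64 Z=34.03
t=1.92: B=51.00 P=46.93 Z=35.54
t=2.56: B=51.85 P=47.22 Z=37.05
t=3.20: B=52.70 P=47.51 Z=38.58
t=3.84: B=53.55 P=47.80 Z=40.11
t=4.48: B=54.41 P=48.09 Z=41.65
t=5.12: B=55.27 P=48.38 Z=43.19
t=5.76: B=56.14 P=48.67 Z=44.74
At T=5.76: B=56.14 P=48.67 Z=44.74; the largest is B.

Dominant species at T: B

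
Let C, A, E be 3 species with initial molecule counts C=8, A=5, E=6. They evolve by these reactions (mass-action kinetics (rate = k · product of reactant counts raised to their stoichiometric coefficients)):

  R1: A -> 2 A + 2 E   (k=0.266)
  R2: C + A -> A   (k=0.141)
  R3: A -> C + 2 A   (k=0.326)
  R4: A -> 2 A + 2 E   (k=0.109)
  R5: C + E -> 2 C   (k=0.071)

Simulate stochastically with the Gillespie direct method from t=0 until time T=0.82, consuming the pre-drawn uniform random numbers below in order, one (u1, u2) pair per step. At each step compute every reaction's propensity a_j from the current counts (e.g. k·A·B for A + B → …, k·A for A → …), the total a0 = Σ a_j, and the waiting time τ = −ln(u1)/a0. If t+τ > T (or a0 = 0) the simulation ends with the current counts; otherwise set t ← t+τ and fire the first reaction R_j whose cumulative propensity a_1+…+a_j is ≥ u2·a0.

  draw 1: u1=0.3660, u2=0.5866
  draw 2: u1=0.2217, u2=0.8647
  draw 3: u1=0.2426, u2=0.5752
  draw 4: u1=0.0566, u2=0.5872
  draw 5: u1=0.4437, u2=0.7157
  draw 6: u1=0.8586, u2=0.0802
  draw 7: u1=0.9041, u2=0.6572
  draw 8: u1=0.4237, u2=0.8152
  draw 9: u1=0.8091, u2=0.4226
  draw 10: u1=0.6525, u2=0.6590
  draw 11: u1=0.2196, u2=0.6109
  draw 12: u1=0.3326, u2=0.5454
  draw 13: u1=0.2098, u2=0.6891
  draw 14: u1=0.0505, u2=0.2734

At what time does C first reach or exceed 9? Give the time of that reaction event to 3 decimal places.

Threshold first reached at t = 0.080

t=0.000: C=8 A=5 E=6
Draw 1: a1=1.330, a2=5.640, a3=1.630, a4=0.545, a5=3.408, a0=12.553; τ=−ln(0.3660)/12.553=0.080 → t=0.080; u2·a0=0.5866·12.553=7.364; a1+a2=6.970 < 7.364 ≤ a1+…+a3=8.600 → R3 fires; C=9 A=6 E=6
Draw 2: a1=1.596, a2=7.614, a3=1.956, a4=0.654, a5=3.834, a0=15.654; τ=−ln(0.2217)/15.654=0.096 → t=0.176; u2·a0=0.8647·15.654=13.536; a1+…+a4=11.820 < 13.536 ≤ a1+…+a5=15.654 → R5 fires; C=10 A=6 E=5
Draw 3: a1=1.596, a2=8.460, a3=1.956, a4=0.654, a5=3.550, a0=16.216; τ=−ln(0.2426)/16.216=0.087 → t=0.264; u2·a0=0.5752·16.216=9.327; a1=1.596 < 9.327 ≤ a1+a2=10.056 → R2 fires; C=9 A=6 E=5
Draw 4: a1=1.596, a2=7.614, a3=1.956, a4=0.654, a5=3.195, a0=15.015; τ=−ln(0.0566)/15.015=0.191 → t=0.455; u2·a0=0.5872·15.015=8.817; a1=1.596 < 8.817 ≤ a1+a2=9.210 → R2 fires; C=8 A=6 E=5
Draw 5: a1=1.596, a2=6.768, a3=1.956, a4=0.654, a5=2.840, a0=13.814; τ=−ln(0.4437)/13.814=0.059 → t=0.514; u2·a0=0.7157·13.814=9.887; a1+a2=8.364 < 9.887 ≤ a1+…+a3=10.320 → R3 fires; C=9 A=7 E=5
Draw 6: a1=1.862, a2=8.883, a3=2.282, a4=0.763, a5=3.195, a0=16.985; τ=−ln(0.8586)/16.985=0.009 → t=0.523; u2·a0=0.0802·16.985=1.362 ≤ a1=1.862 → R1 fires; C=9 A=8 E=7
Draw 7: a1=2.128, a2=10.152, a3=2.608, a4=0.872, a5=4.473, a0=20.233; τ=−ln(0.9041)/20.233=0.005 → t=0.528; u2·a0=0.6572·20.233=13.297; a1+a2=12.280 < 13.297 ≤ a1+…+a3=14.888 → R3 fires; C=10 A=9 E=7
Draw 8: a1=2.394, a2=12.690, a3=2.934, a4=0.981, a5=4.970, a0=23.969; τ=−ln(0.4237)/23.969=0.036 → t=0.564; u2·a0=0.8152·23.969=19.540; a1+…+a4=18.999 < 19.540 ≤ a1+…+a5=23.969 → R5 fires; C=11 A=9 E=6
Draw 9: a1=2.394, a2=13.959, a3=2.934, a4=0.981, a5=4.686, a0=24.954; τ=−ln(0.8091)/24.954=0.008 → t=0.572; u2·a0=0.4226·24.954=10.546; a1=2.394 < 10.546 ≤ a1+a2=16.353 → R2 fires; C=10 A=9 E=6
Draw 10: a1=2.394, a2=12.690, a3=2.934, a4=0.981, a5=4.260, a0=23.259; τ=−ln(0.6525)/23.259=0.018 → t=0.590; u2·a0=0.6590·23.259=15.328; a1+a2=15.084 < 15.328 ≤ a1+…+a3=18.018 → R3 fires; C=11 A=10 E=6
Draw 11: a1=2.660, a2=15.510, a3=3.260, a4=1.090, a5=4.686, a0=27.206; τ=−ln(0.2196)/27.206=0.056 → t=0.646; u2·a0=0.6109·27.206=16.620; a1=2.660 < 16.620 ≤ a1+a2=18.170 → R2 fires; C=10 A=10 E=6
Draw 12: a1=2.660, a2=14.100, a3=3.260, a4=1.090, a5=4.260, a0=25.370; τ=−ln(0.3326)/25.370=0.043 → t=0.689; u2·a0=0.5454·25.370=13.837; a1=2.660 < 13.837 ≤ a1+a2=16.760 → R2 fires; C=9 A=10 E=6
Draw 13: a1=2.660, a2=12.690, a3=3.260, a4=1.090, a5=3.834, a0=23.534; τ=−ln(0.2098)/23.534=0.066 → t=0.756; u2·a0=0.6891·23.534=16.217; a1+a2=15.350 < 16.217 ≤ a1+…+a3=18.610 → R3 fires; C=10 A=11 E=6
Draw 14: a1=2.926, a2=15.510, a3=3.586, a4=1.199, a5=4.260, a0=27.481; τ=−ln(0.0505)/27.481=0.109 → t=0.864 > T=0.82: stop.
C first becomes ≥ 9 when it reaches 9 at the event at t=0.080.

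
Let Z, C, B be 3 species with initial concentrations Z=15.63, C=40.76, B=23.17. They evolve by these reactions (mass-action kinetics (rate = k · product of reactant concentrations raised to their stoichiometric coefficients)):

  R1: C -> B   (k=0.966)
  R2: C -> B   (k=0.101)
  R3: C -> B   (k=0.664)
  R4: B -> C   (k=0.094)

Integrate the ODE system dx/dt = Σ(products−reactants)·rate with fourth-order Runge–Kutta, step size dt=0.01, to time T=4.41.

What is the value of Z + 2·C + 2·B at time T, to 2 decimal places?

Value at T = 143.49

Check how each reaction changes W = Z + 2·C + 2·B (weight of products minus weight of reactants):
R1: C -> B: (2·1) − (2·1) = 2 − 2 = 0
R2: C -> B: (2·1) − (2·1) = 2 − 2 = 0
R3: C -> B: (2·1) − (2·1) = 2 − 2 = 0
R4: B -> C: (2·1) − (2·1) = 2 − 2 = 0
Every reaction leaves W unchanged, so W is conserved and no simulation is needed: W(T) = W(0) = 15.63 + 2·40.76 + 2·23.17 = 143.49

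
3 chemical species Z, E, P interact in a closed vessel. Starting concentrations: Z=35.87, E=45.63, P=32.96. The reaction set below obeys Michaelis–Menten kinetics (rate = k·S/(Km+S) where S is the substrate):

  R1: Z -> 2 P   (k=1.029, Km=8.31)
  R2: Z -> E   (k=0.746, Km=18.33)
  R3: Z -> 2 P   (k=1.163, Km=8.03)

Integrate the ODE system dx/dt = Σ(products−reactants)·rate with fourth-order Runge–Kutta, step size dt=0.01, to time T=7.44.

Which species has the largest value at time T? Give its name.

RK4 with dt=0.01: 744 steps to T=7.44. Trajectory (selected grid times):
t=0.00: Z=35.87 E=45.63 P=32.96
t=0.83: Z=33.99 E=46.04 P=35.91
t=1.65: Z=32.15 E=46.43 P=38.79
t=2.48: Z=30.32 E=46.82 P=41.68
t=3.31: Z=28.52 E=47.20 P=44.53
t=4.13: Z=26.76 E=47.57 P=47.30
t=4.96: Z=25.01 E=47.93 P=50.07
t=5.79: Z=23.30 E=48.28 P=52.79
t=6.61: Z=21.65 E=48.62 P=55.42
t=7.44: Z=20.01 E=48.95 P=58.04
At T=7.44: Z=20.01 E=48.95 P=58.04; the largest is P.

Dominant species at T: P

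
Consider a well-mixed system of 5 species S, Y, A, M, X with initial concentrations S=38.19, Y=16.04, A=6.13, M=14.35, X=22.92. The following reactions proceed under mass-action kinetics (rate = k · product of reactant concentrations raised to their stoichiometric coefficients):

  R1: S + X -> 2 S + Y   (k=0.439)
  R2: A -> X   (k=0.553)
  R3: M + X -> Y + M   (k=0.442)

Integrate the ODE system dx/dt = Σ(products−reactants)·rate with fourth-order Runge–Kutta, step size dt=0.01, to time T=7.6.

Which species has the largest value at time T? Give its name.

Dominant species at T: S

RK4 with dt=0.01: 760 steps to T=7.6. Trajectory (selected grid times):
t=0.00: S=38.19 Y=16.04 A=6.13 M=14.35 X=22.92
t=0.84: S=57.43 Y=41.17 A=3.85 M=14.35 X=0.07
t=1.69: S=58.60 Y=42.64 A=2.41 M=14.35 X=0.04
t=2.53: S=59.33 Y=43.55 A=1.51 M=14.35 X=0.03
t=3.38: S=59.80 Y=44.13 A=0.95 M=14.35 X=0.02
t=4.22: S=60.09 Y=44.49 A=0.59 M=14.35 X=0.01
t=5.07: S=60.27 Y=44.71 A=0.37 M=14.35 X=0.01
t=5.91: S=60.38 Y=44.85 A=0.23 M=14.35 X=0.00
t=6.76: S=60.46 Y=44.94 A=0.15 M=14.35 X=0.00
t=7.60: S=60.50 Y=45.00 A=0.09 M=14.35 X=0.00
At T=7.6: S=60.50 Y=45.00 A=0.09 M=14.35 X=0.00; the largest is S.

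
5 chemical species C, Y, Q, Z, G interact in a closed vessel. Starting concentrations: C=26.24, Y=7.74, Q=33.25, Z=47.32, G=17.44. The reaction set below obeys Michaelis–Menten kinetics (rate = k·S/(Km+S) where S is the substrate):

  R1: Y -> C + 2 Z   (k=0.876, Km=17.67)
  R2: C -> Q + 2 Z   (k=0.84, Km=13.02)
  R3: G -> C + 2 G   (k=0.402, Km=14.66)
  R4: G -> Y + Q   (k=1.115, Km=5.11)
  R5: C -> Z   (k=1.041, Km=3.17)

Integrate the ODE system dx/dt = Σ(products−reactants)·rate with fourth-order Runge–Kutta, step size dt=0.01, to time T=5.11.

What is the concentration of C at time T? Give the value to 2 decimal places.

RK4 with dt=0.01: 511 steps to T=5.11. Trajectory (selected grid times):
t=0.00: C=26.24 Y=7.74 Q=33.25 Z=47.32 G=17.44
t=0.57: C=25.67 Y=8.08 Q=34.06 Z=48.80 G=17.07
t=1.14: C=25.11 Y=8.41 Q=34.86 Z=50.27 G=16.71
t=1.70: C=24.56 Y=8.72 Q=35.65 Z=51.73 G=16.35
t=2.27: C=24.01 Y=9.04 Q=36.44 Z=53.21 G=15.99
t=2.84: C=23.47 Y=9.35 Q=37.23 Z=54.69 G=15.63
t=3.41: C=22.93 Y=9.65 Q=38.02 Z=56.18 G=15.27
t=3.97: C=22.41 Y=9.94 Q=38.78 Z=57.64 G=14.91
t=4.54: C=21.89 Y=10.23 Q=39.56 Z=59.12 G=14.56
t=5.11: C=21.37 Y=10.52 Q=40.32 Z=60.61 G=14.20
Read off C at T=5.11: 21.37

C at T = 21.37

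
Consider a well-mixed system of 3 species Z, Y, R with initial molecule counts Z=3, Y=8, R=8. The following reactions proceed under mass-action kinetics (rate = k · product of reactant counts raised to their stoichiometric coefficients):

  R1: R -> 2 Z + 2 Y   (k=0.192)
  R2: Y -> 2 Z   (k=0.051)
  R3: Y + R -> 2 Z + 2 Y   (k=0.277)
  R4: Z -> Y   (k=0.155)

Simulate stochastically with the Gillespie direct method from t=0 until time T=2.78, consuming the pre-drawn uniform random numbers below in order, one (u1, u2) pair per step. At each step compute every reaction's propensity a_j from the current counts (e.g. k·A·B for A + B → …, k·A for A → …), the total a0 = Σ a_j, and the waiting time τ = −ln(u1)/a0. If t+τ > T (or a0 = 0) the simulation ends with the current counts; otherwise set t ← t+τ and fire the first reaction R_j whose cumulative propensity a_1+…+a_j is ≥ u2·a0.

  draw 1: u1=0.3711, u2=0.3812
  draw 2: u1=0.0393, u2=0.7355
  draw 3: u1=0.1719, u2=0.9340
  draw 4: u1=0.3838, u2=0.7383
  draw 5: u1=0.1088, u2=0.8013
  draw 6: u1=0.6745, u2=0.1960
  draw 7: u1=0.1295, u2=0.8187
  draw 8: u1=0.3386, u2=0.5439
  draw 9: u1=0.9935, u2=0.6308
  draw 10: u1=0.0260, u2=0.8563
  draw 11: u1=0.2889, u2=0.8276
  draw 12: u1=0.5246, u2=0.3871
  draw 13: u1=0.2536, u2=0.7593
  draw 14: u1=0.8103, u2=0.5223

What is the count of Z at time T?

Z at T = 14

t=0.000: Z=3 Y=8 R=8
Draw 1: a1=1.536, a2=0.408, a3=17.728, a4=0.465, a0=20.137; τ=−ln(0.3711)/20.137=0.049 → t=0.049; u2·a0=0.3812·20.137=7.676; a1+a2=1.944 < 7.676 ≤ a1+…+a3=19.672 → R3 fires; Z=5 Y=9 R=7
Draw 2: a1=1.344, a2=0.459, a3=17.451, a4=0.775, a0=20.029; τ=−ln(0.0393)/20.029=0.162 → t=0.211; u2·a0=0.7355·20.029=14.731; a1+a2=1.803 < 14.731 ≤ a1+…+a3=19.254 → R3 fires; Z=7 Y=10 R=6
Draw 3: a1=1.152, a2=0.510, a3=16.620, a4=1.085, a0=19.367; τ=−ln(0.1719)/19.367=0.091 → t=0.302; u2·a0=0.9340·19.367=18.089; a1+a2=1.662 < 18.089 ≤ a1+…+a3=18.282 → R3 fires; Z=9 Y=11 R=5
Draw 4: a1=0.960, a2=0.561, a3=15.235, a4=1.395, a0=18.151; τ=−ln(0.3838)/18.151=0.053 → t=0.354; u2·a0=0.7383·18.151=13.401; a1+a2=1.521 < 13.401 ≤ a1+…+a3=16.756 → R3 fires; Z=11 Y=12 R=4
Draw 5: a1=0.768, a2=0.612, a3=13.296, a4=1.705, a0=16.381; τ=−ln(0.1088)/16.381=0.135 → t=0.490; u2·a0=0.8013·16.381=13.126; a1+a2=1.380 < 13.126 ≤ a1+…+a3=14.676 → R3 fires; Z=13 Y=13 R=3
Draw 6: a1=0.576, a2=0.663, a3=10.803, a4=2.015, a0=14.057; τ=−ln(0.6745)/14.057=0.028 → t=0.518; u2·a0=0.1960·14.057=2.755; a1+a2=1.239 < 2.755 ≤ a1+…+a3=12.042 → R3 fires; Z=15 Y=14 R=2
Draw 7: a1=0.384, a2=0.714, a3=7.756, a4=2.325, a0=11.179; τ=−ln(0.1295)/11.179=0.183 → t=0.701; u2·a0=0.8187·11.179=9.152; a1+…+a3=8.854 < 9.152 ≤ a1+…+a4=11.179 → R4 fires; Z=14 Y=15 R=2
Draw 8: a1=0.384, a2=0.765, a3=8.310, a4=2.170, a0=11.629; τ=−ln(0.3386)/11.629=0.093 → t=0.794; u2·a0=0.5439·11.629=6.325; a1+a2=1.149 < 6.325 ≤ a1+…+a3=9.459 → R3 fires; Z=16 Y=16 R=1
Draw 9: a1=0.192, a2=0.816, a3=4.432, a4=2.480, a0=7.920; τ=−ln(0.9935)/7.920=0.001 → t=0.795; u2·a0=0.6308·7.920=4.996; a1+a2=1.008 < 4.996 ≤ a1+…+a3=5.440 → R3 fires; Z=18 Y=17 R=0
Draw 10: a1=0.000, a2=0.867, a3=0.000, a4=2.790, a0=3.657; τ=−ln(0.0260)/3.657=0.998 → t=1.793; u2·a0=0.8563·3.657=3.131; a1+…+a3=0.867 < 3.131 ≤ a1+…+a4=3.657 → R4 fires; Z=17 Y=18 R=0
Draw 11: a1=0.000, a2=0.918, a3=0.000, a4=2.635, a0=3.553; τ=−ln(0.2889)/3.553=0.349 → t=2.142; u2·a0=0.8276·3.553=2.940; a1+…+a3=0.918 < 2.940 ≤ a1+…+a4=3.553 → R4 fires; Z=16 Y=19 R=0
Draw 12: a1=0.000, a2=0.969, a3=0.000, a4=2.480, a0=3.449; τ=−ln(0.5246)/3.449=0.187 → t=2.329; u2·a0=0.3871·3.449=1.335; a1+…+a3=0.969 < 1.335 ≤ a1+…+a4=3.449 → R4 fires; Z=15 Y=20 R=0
Draw 13: a1=0.000, a2=1.020, a3=0.000, a4=2.325, a0=3.345; τ=−ln(0.2536)/3.345=0.410 → t=2.739; u2·a0=0.7593·3.345=2.540; a1+…+a3=1.020 < 2.540 ≤ a1+…+a4=3.345 → R4 fires; Z=14 Y=21 R=0
Draw 14: a1=0.000, a2=1.071, a3=0.000, a4=2.170, a0=3.241; τ=−ln(0.8103)/3.241=0.065 → t=2.804 > T=2.78: stop.
Read off Z at T=2.78: 14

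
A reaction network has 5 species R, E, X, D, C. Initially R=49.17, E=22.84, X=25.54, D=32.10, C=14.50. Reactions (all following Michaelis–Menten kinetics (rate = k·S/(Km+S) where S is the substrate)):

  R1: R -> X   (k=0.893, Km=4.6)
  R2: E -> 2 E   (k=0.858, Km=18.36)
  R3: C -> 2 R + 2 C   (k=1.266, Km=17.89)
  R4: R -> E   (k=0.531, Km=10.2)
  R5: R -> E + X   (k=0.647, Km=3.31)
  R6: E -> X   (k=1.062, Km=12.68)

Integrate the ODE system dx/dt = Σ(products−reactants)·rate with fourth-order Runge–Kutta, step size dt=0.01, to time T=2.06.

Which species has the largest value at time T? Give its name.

RK4 with dt=0.01: 206 steps to T=2.06. Trajectory (selected grid times):
t=0.00: R=49.17 E=22.84 X=25.54 D=32.10 C=14.50
t=0.23: R=49.00 E=23.03 X=26.02 D=32.10 C=14.63
t=0.46: R=48.84 E=23.23 X=26.51 D=32.10 C=14.76
t=0.69: R=48.67 E=23.42 X=26.99 D=32.10 C=14.89
t=0.92: R=48.51 E=23.61 X=27.48 D=32.10 C=15.03
t=1.14: R=48.36 E=23.79 X=27.95 D=32.10 C=15.15
t=1.37: R=48.20 E=23.99 X=28.43 D=32.10 C=15.29
t=1.60: R=48.04 E=24.18 X=28.92 D=32.10 C=15.42
t=1.83: R=47.88 E=24.37 X=29.41 D=32.10 C=15.56
t=2.06: R=47.73 E=24.56 X=29.89 D=32.10 C=15.69
At T=2.06: R=47.73 E=24.56 X=29.89 D=32.10 C=15.69; the largest is R.

Dominant species at T: R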